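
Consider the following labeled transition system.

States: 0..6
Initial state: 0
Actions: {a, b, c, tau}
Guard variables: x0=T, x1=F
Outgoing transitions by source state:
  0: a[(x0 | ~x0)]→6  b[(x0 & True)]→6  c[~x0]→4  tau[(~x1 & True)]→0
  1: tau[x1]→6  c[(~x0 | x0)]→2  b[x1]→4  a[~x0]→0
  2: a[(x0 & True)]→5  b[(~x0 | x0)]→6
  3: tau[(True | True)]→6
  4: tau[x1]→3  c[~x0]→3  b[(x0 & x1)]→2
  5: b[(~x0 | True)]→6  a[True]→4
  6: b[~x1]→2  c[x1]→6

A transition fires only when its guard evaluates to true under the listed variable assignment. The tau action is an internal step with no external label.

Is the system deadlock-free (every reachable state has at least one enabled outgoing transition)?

Answer: DEADLOCK at state 4

Working:
Reach set: {0,2,4,5,6}
  0: a→6  b→6  tau→0  [3 out]
  2: a→5  b→6  [2 out]
  4: ∅  [STUCK]
  5: a→4  b→6  [2 out]
  6: b→2  [1 out]
witness 4: a·b·a·a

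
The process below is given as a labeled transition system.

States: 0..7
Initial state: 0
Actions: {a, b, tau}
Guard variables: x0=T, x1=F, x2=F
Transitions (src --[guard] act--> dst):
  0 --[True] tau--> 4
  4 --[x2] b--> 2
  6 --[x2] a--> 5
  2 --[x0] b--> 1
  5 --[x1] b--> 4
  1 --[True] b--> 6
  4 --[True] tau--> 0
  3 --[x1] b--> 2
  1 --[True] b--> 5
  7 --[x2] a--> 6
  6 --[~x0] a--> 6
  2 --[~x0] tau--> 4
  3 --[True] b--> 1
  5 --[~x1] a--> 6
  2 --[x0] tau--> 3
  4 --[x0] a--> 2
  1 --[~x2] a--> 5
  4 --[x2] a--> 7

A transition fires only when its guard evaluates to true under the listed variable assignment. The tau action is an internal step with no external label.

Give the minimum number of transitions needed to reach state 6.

Answer: 4

Trace:
Breadth-first toward 6:
  Layer 0: {0}
  Layer 1: {4}
  Layer 2: {2}
  Layer 3: {1,3}
  Layer 4: {5,6}
depth(6)=4, e.g. tau·a·b·b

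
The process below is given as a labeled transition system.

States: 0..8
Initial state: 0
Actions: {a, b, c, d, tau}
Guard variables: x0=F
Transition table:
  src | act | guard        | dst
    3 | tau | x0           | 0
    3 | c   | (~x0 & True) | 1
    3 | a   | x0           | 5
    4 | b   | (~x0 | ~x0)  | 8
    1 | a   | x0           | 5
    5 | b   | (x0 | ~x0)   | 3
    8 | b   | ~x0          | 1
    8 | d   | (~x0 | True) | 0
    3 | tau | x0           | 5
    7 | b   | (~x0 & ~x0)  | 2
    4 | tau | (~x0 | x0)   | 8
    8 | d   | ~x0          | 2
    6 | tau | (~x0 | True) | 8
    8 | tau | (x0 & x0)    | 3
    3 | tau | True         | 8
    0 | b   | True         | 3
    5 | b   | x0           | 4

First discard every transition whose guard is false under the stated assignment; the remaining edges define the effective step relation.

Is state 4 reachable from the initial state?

11 transition(s) survive guard evaluation.
depth 0: {0}
depth 1: {3}  now seen {0,3}
depth 2: {1,8}  now seen {0,1,3,8}
depth 3: {2}  now seen {0,1,2,3,8}
R = {0,1,2,3,8}

Answer: UNREACHABLE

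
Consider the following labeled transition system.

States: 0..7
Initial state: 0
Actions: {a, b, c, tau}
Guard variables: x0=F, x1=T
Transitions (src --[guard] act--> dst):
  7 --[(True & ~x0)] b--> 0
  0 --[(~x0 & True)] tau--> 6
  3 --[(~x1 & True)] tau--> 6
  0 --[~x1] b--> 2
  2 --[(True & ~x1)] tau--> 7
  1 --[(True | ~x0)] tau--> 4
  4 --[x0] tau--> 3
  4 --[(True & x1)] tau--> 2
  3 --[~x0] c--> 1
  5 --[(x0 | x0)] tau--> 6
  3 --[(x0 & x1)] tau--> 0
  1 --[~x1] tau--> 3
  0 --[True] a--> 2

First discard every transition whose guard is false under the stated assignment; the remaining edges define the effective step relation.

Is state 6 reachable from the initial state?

Guard filter leaves 6 enabled edge(s).
Layer 0: {0}
Layer 1: {2,6}  now seen {0,2,6}
Reach set: {0,2,6}
trace reaching 6: tau

Answer: REACHABLE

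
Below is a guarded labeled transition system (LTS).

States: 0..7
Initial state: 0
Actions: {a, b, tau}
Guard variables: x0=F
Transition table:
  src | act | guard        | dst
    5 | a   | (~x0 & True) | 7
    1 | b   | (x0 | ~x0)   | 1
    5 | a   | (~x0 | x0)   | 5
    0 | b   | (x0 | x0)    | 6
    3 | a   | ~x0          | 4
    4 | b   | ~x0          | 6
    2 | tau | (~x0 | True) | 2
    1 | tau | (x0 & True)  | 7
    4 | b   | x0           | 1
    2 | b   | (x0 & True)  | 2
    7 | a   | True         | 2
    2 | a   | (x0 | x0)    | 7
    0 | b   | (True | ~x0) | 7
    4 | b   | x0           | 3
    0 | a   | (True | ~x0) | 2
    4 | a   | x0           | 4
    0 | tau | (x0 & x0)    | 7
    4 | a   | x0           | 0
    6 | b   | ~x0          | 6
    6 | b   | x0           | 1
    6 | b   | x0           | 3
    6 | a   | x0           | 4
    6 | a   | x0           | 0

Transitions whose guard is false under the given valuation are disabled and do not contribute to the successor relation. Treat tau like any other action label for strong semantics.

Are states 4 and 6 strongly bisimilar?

Answer: BISIMILAR

Trace:
Bisimulation quotient by refinement:
  P[0] = {{0,1,2,3,4,5,6,7}}
  P[1] = {{0},{1,4,6},{2},{3,5,7}}
  P[2] = {{0},{1,4,6},{2},{3},{5},{7}}
Fixed point at round 3; 6 class(es).
4∈{1,4,6}, 6∈{1,4,6}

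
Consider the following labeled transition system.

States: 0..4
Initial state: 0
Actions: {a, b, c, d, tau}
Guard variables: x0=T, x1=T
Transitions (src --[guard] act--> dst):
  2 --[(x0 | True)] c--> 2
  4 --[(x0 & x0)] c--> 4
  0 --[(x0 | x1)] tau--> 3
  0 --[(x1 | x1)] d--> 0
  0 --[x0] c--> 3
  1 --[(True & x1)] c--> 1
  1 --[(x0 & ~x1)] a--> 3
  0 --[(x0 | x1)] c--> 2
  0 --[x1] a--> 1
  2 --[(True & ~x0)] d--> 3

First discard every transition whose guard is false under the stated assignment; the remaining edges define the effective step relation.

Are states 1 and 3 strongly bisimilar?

Refine partition for ~:
  round 0: {{0,1,2,3,4}}
  round 1: {{0},{1,2,4},{3}}
stable after 2 split(s): 3 block(s)
class of 1: {1,2,4}; class of 3: {3}

Answer: NOT BISIMILAR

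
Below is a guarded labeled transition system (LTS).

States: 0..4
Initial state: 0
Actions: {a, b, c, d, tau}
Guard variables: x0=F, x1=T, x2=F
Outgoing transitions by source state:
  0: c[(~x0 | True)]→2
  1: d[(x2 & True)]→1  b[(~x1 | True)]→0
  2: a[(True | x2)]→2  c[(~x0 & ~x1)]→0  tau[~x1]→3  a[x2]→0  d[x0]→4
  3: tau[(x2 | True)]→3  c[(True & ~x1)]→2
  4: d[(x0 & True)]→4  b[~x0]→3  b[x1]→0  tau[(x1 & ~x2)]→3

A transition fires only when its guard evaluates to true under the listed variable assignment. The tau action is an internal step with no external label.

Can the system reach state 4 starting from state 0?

7 transition(s) survive guard evaluation.
Layer 0: {0}
Layer 1: {2}  total {0,2}
Reach set: {0,2}

Answer: UNREACHABLE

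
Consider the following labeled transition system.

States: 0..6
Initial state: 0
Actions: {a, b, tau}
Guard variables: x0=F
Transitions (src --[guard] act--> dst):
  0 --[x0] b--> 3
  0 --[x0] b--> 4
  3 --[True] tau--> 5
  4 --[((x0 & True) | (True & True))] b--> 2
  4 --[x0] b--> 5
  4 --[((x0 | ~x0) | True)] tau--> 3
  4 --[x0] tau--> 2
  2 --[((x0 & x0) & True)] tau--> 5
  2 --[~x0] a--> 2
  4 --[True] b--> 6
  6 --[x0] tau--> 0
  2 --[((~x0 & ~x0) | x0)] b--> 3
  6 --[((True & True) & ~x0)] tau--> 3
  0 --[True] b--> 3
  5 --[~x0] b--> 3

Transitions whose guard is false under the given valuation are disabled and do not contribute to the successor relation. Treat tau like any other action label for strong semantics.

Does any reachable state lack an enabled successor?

Reachable = {0,3,5}
  0: b→3  [deg 1]
  3: tau→5  [deg 1]
  5: b→3  [deg 1]

Answer: DEADLOCK-FREE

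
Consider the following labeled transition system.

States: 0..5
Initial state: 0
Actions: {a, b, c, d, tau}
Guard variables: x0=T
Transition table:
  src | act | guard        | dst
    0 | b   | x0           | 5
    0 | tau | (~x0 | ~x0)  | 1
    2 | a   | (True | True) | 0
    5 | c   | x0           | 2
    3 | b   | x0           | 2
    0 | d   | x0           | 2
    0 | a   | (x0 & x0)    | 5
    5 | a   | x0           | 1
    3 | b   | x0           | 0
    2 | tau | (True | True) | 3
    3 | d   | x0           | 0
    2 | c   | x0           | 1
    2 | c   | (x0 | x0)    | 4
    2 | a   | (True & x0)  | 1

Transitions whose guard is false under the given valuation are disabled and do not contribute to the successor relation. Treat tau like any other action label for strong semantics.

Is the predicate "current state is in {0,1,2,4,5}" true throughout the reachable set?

Answer: INVARIANT VIOLATED at state 3

Analysis:
Allowed set {0,1,2,4,5}
R = {0,1,2,3,4,5}
  0: ✓
  1: ✓
  2: ✓
  3: outside
  4: ✓
  5: ✓
counterexample path to 3: d·tau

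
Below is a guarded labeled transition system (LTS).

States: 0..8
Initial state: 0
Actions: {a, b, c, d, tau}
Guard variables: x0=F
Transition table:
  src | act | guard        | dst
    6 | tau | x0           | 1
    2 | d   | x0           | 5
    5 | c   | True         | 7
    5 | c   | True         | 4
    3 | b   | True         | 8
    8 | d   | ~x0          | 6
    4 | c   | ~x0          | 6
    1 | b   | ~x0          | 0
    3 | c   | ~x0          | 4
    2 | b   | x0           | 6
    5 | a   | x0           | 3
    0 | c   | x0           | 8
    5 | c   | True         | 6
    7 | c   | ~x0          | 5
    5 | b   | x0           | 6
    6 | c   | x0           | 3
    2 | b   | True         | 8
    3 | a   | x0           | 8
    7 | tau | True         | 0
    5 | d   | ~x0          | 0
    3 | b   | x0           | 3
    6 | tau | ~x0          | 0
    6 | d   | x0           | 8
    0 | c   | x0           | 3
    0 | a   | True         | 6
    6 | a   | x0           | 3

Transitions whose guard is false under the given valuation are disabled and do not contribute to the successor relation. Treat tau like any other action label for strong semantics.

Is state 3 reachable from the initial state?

14 transition(s) survive guard evaluation.
depth 0: {0}
depth 1: {6}  cumulative {0,6}
R = {0,6}

Answer: UNREACHABLE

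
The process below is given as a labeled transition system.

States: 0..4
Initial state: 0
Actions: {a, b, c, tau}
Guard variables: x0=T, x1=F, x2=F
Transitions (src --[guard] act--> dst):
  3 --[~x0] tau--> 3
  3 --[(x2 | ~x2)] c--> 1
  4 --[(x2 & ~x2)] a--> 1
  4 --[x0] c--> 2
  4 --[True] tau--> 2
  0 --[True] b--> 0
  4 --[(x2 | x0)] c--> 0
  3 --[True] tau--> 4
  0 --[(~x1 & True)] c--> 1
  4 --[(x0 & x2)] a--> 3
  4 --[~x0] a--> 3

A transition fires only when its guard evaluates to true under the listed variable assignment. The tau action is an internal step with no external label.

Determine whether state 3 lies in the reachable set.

7 transition(s) survive guard evaluation.
L0 = {0}
L1 = {1}  now seen {0,1}
R = {0,1}

Answer: UNREACHABLE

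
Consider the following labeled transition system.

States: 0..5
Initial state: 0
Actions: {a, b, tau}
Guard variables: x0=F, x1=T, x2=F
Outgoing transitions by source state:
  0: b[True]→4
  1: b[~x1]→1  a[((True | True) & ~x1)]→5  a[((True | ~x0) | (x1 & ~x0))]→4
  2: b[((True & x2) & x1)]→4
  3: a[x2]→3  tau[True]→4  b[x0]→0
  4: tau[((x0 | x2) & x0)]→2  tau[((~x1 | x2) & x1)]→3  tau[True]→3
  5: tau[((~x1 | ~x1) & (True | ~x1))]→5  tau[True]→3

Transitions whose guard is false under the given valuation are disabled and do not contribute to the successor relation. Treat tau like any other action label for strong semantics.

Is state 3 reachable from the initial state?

After dropping false guards: 5 live edges.
L0 = {0}
L1 = {4}  now seen {0,4}
L2 = {3}  now seen {0,3,4}
Reachable = {0,3,4}
Path to 3: b·tau

Answer: REACHABLE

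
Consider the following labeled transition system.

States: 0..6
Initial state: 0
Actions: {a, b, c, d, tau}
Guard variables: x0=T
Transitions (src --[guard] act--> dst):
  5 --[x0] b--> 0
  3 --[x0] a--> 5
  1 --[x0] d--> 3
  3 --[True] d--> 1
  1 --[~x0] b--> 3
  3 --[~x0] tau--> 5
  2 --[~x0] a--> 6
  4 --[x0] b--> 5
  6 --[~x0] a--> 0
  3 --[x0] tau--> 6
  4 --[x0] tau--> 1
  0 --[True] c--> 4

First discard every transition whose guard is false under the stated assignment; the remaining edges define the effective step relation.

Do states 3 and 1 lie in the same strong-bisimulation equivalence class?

Refine partition for ~:
  round 0: {{0,1,2,3,4,5,6}}
  round 1: {{0},{1},{2,6},{3},{4},{5}}
6 equivalence class(es) (converged in 2)
[3]={3}  [1]={1}

Answer: NOT BISIMILAR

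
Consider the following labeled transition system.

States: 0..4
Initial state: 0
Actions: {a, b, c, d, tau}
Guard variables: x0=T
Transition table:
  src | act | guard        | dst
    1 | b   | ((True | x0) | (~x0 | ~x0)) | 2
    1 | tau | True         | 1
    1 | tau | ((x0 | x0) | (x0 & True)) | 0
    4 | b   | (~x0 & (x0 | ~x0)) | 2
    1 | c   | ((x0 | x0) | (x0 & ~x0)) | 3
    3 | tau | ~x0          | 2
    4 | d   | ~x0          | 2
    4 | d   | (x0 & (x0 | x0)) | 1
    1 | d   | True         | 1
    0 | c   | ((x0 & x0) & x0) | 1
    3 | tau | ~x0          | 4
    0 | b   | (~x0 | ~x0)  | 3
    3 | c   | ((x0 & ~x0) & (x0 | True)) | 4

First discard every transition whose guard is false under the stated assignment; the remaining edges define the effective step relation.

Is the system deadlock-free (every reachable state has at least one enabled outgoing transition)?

R = {0,1,2,3}
  0: c→1  [1 out]
  1: b→2  c→3  d→1  tau→0  tau→1  [5 out]
  2: ∅  [STUCK]
  3: ∅  [STUCK]
witness 2: c·b

Answer: DEADLOCK at state 2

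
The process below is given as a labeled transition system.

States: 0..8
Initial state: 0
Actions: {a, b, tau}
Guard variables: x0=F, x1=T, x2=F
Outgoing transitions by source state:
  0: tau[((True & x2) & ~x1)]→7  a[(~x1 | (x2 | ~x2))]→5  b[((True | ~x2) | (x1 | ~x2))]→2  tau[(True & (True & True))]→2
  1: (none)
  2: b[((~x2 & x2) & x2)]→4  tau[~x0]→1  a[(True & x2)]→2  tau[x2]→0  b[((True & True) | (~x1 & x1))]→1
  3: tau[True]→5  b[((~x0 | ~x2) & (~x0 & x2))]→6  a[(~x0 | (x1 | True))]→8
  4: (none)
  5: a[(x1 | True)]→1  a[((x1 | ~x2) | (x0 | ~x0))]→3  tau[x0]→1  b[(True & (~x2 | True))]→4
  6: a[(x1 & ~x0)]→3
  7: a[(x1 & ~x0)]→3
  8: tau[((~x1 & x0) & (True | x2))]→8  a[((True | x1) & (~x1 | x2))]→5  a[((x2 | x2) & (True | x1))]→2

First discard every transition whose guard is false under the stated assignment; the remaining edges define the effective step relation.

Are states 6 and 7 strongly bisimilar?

Answer: BISIMILAR

Analysis:
Refine partition for ~:
  π0 = {{0,1,2,3,4,5,6,7,8}}
  π1 = {{0},{1,4,8},{2},{3},{5},{6,7}}
stable after 2 split(s): 6 block(s)
[6]={6,7}  [7]={6,7}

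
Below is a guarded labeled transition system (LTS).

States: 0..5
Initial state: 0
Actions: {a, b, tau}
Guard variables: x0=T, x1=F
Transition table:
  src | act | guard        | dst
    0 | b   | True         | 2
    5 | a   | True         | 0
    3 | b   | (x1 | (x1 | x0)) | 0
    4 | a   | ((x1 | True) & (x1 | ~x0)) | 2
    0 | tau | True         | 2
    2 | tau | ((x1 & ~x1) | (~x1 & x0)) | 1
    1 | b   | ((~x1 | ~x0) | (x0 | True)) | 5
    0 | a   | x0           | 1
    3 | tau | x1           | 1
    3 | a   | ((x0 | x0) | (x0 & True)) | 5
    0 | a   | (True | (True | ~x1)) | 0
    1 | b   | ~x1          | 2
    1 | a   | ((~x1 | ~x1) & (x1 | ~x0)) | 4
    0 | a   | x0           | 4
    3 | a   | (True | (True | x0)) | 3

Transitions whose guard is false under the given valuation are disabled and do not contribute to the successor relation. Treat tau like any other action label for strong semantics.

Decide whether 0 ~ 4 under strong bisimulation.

Answer: NOT BISIMILAR

Working:
Refine partition for ~:
  P[0] = {{0,1,2,3,4,5}}
  P[1] = {{0},{1},{2},{3},{4},{5}}
Fixed point at round 2; 6 class(es).
class of 0: {0}; class of 4: {4}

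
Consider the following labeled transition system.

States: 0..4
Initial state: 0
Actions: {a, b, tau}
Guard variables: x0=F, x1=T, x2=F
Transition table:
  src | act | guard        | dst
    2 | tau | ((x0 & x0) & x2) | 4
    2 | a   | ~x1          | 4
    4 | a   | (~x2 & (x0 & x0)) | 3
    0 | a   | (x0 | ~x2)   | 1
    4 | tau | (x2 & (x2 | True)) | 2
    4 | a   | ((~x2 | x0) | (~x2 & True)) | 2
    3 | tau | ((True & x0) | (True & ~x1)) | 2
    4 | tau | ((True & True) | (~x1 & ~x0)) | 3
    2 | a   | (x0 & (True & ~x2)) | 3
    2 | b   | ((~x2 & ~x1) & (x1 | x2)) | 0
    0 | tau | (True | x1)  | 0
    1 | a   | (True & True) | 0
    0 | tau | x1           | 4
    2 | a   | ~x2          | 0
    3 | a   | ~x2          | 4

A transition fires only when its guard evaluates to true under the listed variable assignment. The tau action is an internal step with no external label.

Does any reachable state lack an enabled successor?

Answer: DEADLOCK-FREE

Working:
Reach set: {0,1,2,3,4}
  0: a→1  tau→0  tau→4  [deg 3]
  1: a→0  [deg 1]
  2: a→0  [deg 1]
  3: a→4  [deg 1]
  4: a→2  tau→3  [deg 2]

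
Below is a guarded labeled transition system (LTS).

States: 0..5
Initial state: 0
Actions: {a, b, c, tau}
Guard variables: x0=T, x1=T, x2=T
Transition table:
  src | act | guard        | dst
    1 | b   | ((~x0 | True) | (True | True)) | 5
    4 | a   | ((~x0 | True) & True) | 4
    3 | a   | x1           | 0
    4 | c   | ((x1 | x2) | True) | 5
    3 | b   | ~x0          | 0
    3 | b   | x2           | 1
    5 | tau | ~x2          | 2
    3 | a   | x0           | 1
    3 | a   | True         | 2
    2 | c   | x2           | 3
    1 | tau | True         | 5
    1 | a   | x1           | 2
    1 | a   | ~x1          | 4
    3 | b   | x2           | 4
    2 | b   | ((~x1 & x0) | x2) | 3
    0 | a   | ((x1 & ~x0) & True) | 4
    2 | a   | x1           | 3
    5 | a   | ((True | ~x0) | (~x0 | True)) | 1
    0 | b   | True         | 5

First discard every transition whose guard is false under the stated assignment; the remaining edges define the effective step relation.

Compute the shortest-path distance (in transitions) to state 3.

Answer: 4

Working:
Breadth-first toward 3:
  L0 = {0}
  L1 = {5}
  L2 = {1}
  L3 = {2}
  L4 = {3}
3 enters at depth 4; path b·a·a·a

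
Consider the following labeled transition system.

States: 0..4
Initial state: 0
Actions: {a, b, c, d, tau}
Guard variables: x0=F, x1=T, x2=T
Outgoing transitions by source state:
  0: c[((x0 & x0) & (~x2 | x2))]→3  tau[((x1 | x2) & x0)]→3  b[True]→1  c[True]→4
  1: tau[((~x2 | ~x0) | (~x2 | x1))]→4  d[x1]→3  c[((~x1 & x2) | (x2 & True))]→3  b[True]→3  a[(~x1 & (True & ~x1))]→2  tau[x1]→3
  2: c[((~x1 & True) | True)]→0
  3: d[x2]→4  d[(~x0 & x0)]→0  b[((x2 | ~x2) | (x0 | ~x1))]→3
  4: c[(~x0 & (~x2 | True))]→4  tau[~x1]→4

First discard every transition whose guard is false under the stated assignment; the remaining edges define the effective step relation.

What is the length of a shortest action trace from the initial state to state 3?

Answer: 2

Trace:
Layered search for 3:
  depth 0: {0}
  depth 1: {1,4}
  depth 2: {3}
first hit 3 at d=2 via b·b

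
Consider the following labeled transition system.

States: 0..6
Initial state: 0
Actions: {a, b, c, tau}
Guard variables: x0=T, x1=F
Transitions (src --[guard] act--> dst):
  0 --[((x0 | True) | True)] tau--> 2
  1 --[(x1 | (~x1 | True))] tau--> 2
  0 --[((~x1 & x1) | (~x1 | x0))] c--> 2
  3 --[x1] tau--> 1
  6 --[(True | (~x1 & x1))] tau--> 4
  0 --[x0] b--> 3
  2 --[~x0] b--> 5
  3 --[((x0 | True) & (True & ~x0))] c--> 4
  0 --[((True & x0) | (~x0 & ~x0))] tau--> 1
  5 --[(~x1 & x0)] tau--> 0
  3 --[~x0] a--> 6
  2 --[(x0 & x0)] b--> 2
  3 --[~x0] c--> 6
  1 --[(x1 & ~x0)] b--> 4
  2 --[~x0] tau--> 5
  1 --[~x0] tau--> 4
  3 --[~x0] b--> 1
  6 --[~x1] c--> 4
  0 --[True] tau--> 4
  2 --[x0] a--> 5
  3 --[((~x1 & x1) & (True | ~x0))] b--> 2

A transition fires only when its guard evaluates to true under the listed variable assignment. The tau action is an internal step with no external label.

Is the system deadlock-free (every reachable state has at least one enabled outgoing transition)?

Reachable = {0,1,2,3,4,5}
  0: b→3  c→2  tau→1  tau→2  tau→4  [5 exit(s)]
  1: tau→2  [1 exit(s)]
  2: a→5  b→2  [2 exit(s)]
  3: ∅  [deadlock]
  4: ∅  [deadlock]
  5: tau→0  [1 exit(s)]
trace reaching 3: b

Answer: DEADLOCK at state 3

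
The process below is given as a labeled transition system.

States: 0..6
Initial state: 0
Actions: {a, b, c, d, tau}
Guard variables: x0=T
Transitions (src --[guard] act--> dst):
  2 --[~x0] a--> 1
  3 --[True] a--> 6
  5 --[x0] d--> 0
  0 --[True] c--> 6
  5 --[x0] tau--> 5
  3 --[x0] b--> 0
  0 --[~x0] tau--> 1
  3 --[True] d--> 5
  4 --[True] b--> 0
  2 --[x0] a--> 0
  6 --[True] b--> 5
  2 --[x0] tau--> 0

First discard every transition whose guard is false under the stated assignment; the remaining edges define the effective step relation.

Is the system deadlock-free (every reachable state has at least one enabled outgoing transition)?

Reach set: {0,5,6}
  0: c→6  [1 exit(s)]
  5: d→0  tau→5  [2 exit(s)]
  6: b→5  [1 exit(s)]

Answer: DEADLOCK-FREE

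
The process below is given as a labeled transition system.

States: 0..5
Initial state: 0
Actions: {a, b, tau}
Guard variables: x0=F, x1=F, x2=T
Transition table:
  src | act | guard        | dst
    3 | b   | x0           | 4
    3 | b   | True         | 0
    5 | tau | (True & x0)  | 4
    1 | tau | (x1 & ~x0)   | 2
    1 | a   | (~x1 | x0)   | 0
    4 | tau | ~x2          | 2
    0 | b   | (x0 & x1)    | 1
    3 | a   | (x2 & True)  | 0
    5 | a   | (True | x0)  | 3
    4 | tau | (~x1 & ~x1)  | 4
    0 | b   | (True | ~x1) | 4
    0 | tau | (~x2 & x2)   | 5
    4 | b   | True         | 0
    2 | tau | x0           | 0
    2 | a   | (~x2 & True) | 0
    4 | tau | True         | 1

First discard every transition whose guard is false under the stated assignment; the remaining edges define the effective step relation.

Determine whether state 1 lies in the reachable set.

Answer: REACHABLE

Trace:
8 transition(s) survive guard evaluation.
depth 0: {0}
depth 1: {4}  total {0,4}
depth 2: {1}  total {0,1,4}
Reachable = {0,1,4}
Path to 1: b·tau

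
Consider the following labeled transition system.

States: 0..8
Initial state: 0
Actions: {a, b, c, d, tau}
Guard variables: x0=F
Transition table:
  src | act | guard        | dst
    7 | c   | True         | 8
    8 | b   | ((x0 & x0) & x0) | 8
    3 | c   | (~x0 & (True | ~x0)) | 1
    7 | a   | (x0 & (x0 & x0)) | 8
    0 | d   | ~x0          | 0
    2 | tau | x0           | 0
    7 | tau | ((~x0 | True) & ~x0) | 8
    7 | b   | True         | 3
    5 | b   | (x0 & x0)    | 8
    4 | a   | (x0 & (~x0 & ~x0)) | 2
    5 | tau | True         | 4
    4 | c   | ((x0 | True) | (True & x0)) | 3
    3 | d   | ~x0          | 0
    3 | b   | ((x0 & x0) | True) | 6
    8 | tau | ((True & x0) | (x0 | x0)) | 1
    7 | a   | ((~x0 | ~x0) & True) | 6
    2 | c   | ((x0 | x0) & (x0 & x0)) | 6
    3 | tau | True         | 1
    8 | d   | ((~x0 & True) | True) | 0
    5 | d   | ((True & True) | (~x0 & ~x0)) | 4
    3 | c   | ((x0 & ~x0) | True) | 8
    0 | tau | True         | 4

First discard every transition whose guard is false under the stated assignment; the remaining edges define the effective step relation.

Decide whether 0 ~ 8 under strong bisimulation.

Refine partition for ~:
  round 0: {{0,1,2,3,4,5,6,7,8}}
  round 1: {{0,5},{1,2,6},{3},{4},{7},{8}}
  round 2: {{0},{1,2,6},{3},{4},{5},{7},{8}}
stable after 3 split(s): 7 block(s)
0∈{0}, 8∈{8}

Answer: NOT BISIMILAR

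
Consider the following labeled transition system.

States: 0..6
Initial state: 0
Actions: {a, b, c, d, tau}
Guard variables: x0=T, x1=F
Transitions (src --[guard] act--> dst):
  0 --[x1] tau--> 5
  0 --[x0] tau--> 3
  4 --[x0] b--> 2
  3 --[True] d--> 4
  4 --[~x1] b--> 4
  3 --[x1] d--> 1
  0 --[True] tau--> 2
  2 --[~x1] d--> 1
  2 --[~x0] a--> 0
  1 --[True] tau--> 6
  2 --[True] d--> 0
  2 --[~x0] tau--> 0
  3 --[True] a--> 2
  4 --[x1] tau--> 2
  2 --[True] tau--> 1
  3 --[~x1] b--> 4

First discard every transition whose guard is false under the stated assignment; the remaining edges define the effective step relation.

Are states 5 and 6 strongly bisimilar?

Compute ~ classes (split until stable):
  π0 = {{0,1,2,3,4,5,6}}
  π1 = {{0,1},{2},{3},{4},{5,6}}
  π2 = {{0},{1},{2},{3},{4},{5,6}}
6 equivalence class(es) (converged in 3)
class of 5: {5,6}; class of 6: {5,6}

Answer: BISIMILAR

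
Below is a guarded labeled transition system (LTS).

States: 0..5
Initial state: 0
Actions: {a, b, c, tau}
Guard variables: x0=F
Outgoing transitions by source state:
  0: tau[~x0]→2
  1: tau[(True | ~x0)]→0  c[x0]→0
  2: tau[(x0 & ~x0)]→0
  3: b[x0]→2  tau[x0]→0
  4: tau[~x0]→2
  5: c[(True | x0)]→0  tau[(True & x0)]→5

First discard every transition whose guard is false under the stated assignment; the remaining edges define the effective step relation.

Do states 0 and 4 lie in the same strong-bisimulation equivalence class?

Compute ~ classes (split until stable):
  round 0: {{0,1,2,3,4,5}}
  round 1: {{0,1,4},{2,3},{5}}
  round 2: {{0,4},{1},{2,3},{5}}
4 equivalence class(es) (converged in 3)
[0]={0,4}  [4]={0,4}

Answer: BISIMILAR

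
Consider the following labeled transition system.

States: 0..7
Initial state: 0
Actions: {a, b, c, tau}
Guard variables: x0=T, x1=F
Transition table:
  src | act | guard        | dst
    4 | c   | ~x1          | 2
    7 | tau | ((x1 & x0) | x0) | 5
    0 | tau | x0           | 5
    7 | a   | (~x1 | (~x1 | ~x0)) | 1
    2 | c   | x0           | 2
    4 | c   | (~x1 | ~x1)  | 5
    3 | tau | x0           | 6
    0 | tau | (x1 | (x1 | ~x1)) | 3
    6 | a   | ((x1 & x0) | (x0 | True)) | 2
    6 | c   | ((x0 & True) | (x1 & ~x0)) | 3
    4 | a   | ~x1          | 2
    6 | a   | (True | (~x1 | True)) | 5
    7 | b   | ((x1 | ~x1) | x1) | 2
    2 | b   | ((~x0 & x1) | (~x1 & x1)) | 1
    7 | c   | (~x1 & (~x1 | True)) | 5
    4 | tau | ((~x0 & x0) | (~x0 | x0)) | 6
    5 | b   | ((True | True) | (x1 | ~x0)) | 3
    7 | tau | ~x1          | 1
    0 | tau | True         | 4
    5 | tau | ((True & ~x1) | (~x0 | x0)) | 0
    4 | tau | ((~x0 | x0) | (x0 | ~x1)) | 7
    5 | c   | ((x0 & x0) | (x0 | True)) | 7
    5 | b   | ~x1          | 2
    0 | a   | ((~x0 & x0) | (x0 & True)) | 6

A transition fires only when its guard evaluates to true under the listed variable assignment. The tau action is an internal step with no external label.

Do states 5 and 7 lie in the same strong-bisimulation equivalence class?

Compute ~ classes (split until stable):
  round 0: {{0,1,2,3,4,5,6,7}}
  round 1: {{0},{1},{2},{3},{4},{5},{6},{7}}
8 equivalence class(es) (converged in 2)
5∈{5}, 7∈{7}

Answer: NOT BISIMILAR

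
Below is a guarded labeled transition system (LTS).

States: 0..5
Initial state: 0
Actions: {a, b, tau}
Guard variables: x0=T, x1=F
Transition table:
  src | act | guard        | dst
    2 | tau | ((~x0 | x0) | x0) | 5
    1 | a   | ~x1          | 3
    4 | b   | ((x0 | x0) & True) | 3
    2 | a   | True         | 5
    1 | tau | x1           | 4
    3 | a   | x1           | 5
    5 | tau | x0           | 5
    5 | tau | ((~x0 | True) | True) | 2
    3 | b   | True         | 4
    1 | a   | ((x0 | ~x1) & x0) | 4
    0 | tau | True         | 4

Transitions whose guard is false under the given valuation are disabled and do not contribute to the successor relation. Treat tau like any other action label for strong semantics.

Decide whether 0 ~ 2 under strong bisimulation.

Refine partition for ~:
  π0 = {{0,1,2,3,4,5}}
  π1 = {{0,5},{1},{2},{3,4}}
  π2 = {{0},{1},{2},{3,4},{5}}
stable after 3 split(s): 5 block(s)
class of 0: {0}; class of 2: {2}

Answer: NOT BISIMILAR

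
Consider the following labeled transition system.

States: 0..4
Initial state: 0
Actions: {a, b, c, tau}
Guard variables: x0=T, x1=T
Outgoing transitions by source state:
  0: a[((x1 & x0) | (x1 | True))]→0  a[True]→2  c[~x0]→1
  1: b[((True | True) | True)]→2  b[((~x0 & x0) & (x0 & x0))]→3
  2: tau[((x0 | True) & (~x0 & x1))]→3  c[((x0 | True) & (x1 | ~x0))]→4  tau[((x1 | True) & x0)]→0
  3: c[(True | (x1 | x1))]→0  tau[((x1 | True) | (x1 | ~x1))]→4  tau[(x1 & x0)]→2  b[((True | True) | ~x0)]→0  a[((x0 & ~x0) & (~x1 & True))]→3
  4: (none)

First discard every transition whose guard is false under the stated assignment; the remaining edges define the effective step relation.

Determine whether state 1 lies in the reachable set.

9 transition(s) survive guard evaluation.
depth 0: {0}
depth 1: {2}  total {0,2}
depth 2: {4}  total {0,2,4}
Reachable = {0,2,4}

Answer: UNREACHABLE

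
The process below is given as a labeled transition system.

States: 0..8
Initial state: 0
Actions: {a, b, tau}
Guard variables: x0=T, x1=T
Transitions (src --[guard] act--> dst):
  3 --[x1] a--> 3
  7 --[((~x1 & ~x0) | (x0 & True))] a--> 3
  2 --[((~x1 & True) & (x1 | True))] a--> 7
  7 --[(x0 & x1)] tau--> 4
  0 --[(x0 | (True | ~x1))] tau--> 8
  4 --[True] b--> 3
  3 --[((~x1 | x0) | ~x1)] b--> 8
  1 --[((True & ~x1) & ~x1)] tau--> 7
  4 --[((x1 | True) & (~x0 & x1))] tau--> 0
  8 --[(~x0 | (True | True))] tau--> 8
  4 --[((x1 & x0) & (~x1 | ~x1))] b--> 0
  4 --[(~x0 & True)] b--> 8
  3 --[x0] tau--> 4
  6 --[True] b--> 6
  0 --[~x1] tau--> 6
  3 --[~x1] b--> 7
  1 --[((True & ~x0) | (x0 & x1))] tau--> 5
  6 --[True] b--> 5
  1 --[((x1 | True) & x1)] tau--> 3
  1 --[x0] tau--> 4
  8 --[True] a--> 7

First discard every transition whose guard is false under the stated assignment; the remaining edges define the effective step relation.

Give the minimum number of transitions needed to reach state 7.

BFS to 7:
  Layer 0: {0}
  Layer 1: {8}
  Layer 2: {7}
depth(7)=2, e.g. tau·a

Answer: 2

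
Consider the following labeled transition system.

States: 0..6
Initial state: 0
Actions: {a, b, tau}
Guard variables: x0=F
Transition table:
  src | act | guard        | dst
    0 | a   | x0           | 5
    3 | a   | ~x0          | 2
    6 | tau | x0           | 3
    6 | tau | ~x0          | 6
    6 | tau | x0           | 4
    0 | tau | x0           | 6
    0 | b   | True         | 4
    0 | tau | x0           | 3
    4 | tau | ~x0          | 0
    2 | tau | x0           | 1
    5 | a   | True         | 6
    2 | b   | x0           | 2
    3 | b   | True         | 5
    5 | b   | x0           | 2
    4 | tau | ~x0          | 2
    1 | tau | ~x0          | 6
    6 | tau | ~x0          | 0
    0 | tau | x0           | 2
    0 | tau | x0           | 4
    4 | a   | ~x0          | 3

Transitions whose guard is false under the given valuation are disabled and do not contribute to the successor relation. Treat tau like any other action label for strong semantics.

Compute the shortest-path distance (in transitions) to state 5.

Layered search for 5:
  L0 = {0}
  L1 = {4}
  L2 = {2,3}
  L3 = {5}
5 enters at depth 3; path b·a·b

Answer: 3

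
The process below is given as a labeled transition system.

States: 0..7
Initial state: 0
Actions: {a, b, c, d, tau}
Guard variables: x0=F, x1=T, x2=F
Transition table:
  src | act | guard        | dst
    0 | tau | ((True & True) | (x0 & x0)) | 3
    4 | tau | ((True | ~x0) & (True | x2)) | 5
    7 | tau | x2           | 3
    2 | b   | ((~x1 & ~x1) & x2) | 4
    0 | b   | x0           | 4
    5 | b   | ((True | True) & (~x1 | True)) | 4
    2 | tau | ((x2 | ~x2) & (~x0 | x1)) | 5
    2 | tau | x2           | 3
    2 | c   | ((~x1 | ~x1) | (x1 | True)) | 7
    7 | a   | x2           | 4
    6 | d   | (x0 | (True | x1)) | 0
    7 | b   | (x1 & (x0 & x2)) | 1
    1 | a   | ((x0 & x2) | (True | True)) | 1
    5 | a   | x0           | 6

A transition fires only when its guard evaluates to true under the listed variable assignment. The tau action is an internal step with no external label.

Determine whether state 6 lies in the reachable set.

7 transition(s) survive guard evaluation.
L0 = {0}
L1 = {3}  total {0,3}
Reach set: {0,3}

Answer: UNREACHABLE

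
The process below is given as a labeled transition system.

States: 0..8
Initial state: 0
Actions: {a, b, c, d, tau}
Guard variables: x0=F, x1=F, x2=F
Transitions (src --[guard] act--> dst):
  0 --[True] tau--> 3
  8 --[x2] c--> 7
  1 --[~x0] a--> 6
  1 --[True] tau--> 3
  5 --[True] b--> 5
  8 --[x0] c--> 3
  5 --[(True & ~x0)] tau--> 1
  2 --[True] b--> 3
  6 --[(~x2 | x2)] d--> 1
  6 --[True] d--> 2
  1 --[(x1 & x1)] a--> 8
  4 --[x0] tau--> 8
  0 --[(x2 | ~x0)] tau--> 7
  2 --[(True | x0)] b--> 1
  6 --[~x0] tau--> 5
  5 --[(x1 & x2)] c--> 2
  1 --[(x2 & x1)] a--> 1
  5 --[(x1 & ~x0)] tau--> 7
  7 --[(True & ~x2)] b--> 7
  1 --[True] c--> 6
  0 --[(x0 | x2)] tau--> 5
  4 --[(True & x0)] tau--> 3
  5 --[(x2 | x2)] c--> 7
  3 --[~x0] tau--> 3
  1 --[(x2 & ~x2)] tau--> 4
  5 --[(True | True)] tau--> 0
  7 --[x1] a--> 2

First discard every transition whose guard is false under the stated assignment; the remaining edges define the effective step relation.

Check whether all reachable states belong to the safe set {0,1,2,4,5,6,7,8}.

Answer: INVARIANT VIOLATED at state 3

Trace:
Allowed set {0,1,2,4,5,6,7,8}
R = {0,3,7}
  0: ok
  3: VIOLATES
  7: ok
counterexample path to 3: tau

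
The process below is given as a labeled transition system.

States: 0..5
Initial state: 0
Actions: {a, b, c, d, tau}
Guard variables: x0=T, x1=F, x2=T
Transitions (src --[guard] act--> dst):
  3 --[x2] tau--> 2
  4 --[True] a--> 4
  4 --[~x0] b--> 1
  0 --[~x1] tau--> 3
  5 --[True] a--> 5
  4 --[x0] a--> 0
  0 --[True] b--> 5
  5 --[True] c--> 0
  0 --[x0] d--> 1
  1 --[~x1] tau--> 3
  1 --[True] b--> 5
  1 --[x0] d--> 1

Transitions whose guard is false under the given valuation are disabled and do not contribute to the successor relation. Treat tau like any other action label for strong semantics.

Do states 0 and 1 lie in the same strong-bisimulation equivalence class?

Answer: BISIMILAR

Analysis:
Refine partition for ~:
  P[0] = {{0,1,2,3,4,5}}
  P[1] = {{0,1},{2},{3},{4},{5}}
Fixed point at round 2; 5 class(es).
class of 0: {0,1}; class of 1: {0,1}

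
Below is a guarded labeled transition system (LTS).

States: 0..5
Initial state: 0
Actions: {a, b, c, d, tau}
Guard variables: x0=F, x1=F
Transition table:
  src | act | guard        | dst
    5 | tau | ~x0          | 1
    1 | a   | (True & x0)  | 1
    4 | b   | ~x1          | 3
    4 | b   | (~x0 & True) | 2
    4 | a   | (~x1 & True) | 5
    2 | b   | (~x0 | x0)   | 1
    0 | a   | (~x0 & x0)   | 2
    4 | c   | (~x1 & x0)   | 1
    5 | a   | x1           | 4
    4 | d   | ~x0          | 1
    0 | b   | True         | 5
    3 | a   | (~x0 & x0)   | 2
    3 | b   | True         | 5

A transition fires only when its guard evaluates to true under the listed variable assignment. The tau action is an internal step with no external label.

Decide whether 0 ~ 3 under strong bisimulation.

Answer: BISIMILAR

Trace:
Bisimulation quotient by refinement:
  round 0: {{0,1,2,3,4,5}}
  round 1: {{0,2,3},{1},{4},{5}}
  round 2: {{0,3},{1},{2},{4},{5}}
stable after 3 split(s): 5 block(s)
class of 0: {0,3}; class of 3: {0,3}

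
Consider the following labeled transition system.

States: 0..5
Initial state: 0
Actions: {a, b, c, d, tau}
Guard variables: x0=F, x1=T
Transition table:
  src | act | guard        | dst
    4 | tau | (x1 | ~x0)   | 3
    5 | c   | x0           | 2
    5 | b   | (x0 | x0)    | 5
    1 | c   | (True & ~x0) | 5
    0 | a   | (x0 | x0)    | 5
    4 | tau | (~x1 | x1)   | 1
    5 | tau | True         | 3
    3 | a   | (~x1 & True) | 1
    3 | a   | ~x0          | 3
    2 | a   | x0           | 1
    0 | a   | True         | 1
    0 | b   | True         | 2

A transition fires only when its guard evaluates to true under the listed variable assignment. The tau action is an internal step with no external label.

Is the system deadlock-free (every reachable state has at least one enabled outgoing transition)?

Answer: DEADLOCK at state 2

Trace:
R = {0,1,2,3,5}
  0: a→1  b→2  [2 exit(s)]
  1: c→5  [1 exit(s)]
  2: ∅  [deadlock]
  3: a→3  [1 exit(s)]
  5: tau→3  [1 exit(s)]
witness 2: b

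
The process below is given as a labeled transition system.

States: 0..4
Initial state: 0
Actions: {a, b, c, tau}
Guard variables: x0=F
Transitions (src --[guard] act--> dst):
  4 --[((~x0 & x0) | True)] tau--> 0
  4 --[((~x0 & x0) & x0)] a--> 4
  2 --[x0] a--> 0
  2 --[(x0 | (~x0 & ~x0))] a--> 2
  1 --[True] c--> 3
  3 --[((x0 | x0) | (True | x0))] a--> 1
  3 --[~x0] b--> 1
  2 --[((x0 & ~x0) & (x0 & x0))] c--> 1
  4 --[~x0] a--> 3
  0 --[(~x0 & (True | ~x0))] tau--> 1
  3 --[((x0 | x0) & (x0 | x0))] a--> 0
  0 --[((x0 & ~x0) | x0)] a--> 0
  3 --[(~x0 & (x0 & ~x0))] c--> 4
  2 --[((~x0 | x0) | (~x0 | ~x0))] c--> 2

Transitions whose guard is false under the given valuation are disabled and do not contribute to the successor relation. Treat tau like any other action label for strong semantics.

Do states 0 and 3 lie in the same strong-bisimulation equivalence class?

Answer: NOT BISIMILAR

Trace:
Compute ~ classes (split until stable):
  round 0: {{0,1,2,3,4}}
  round 1: {{0},{1},{2},{3},{4}}
5 equivalence class(es) (converged in 2)
class of 0: {0}; class of 3: {3}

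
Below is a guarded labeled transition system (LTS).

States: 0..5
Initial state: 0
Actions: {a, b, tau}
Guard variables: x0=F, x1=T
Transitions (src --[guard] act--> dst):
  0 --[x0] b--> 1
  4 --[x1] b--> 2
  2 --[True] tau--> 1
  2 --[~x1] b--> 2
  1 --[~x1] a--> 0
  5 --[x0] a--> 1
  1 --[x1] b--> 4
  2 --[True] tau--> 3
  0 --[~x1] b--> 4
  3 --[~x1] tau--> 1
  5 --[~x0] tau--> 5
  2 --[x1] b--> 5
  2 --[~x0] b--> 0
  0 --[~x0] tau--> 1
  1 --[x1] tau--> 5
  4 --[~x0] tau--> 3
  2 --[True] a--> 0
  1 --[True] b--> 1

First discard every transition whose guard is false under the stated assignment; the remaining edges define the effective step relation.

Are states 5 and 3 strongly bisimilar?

Bisimulation quotient by refinement:
  P[0] = {{0,1,2,3,4,5}}
  P[1] = {{0,5},{1,4},{2},{3}}
  P[2] = {{0},{1},{2},{3},{4},{5}}
Fixed point at round 3; 6 class(es).
class of 5: {5}; class of 3: {3}

Answer: NOT BISIMILAR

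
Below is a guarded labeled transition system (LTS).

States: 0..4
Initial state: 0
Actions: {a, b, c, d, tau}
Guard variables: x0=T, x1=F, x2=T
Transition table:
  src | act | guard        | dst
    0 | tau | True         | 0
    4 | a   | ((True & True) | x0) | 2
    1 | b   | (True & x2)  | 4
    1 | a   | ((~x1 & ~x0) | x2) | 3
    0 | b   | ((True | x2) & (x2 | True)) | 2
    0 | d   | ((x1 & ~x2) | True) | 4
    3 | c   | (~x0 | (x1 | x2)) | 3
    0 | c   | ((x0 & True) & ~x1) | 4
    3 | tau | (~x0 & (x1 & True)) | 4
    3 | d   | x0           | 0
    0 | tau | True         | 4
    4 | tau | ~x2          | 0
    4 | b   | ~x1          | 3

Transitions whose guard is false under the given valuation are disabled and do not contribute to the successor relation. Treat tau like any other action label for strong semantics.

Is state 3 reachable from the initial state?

Answer: REACHABLE

Analysis:
Guard filter leaves 11 enabled edge(s).
depth 0: {0}
depth 1: {2,4}  total {0,2,4}
depth 2: {3}  total {0,2,3,4}
R = {0,2,3,4}
witness 3: tau·b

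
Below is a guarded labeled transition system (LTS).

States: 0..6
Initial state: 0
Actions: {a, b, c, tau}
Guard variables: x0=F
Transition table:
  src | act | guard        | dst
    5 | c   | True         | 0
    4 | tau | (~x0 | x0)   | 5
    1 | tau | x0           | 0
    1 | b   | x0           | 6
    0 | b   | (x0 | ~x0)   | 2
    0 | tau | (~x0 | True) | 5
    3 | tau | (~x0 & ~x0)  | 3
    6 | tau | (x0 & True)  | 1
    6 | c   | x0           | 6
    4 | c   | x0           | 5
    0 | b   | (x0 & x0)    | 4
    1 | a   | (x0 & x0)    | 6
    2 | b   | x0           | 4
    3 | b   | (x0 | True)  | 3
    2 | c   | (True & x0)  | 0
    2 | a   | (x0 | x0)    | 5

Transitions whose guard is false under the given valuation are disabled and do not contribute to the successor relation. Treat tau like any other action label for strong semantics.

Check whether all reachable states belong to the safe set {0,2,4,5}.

Allowed set {0,2,4,5}
Reachable = {0,2,5}
  0: ok
  2: ok
  5: ok

Answer: INVARIANT HOLDS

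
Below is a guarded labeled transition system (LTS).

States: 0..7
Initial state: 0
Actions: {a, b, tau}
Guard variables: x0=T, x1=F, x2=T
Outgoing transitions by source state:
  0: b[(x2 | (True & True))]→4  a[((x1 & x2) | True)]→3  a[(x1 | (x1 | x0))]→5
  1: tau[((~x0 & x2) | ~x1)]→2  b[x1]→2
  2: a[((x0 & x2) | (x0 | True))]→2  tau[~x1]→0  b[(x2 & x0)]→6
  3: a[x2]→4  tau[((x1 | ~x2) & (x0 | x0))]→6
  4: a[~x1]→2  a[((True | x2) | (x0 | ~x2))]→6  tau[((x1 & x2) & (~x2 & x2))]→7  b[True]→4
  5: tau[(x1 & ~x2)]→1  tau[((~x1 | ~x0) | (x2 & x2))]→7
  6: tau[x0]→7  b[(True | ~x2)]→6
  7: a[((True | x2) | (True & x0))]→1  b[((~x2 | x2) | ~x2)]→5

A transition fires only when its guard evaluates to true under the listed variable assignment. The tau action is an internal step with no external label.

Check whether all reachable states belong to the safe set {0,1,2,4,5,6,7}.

Safe = {0,1,2,4,5,6,7}
Reach set: {0,1,2,3,4,5,6,7}
  0: ✓
  1: ✓
  2: ✓
  3: outside
  4: ✓
  5: ✓
  6: ✓
  7: ✓
reach 3 via a — violates

Answer: INVARIANT VIOLATED at state 3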